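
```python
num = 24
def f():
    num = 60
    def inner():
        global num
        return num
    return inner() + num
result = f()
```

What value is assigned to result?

Step 1: Global num = 24. f() shadows with local num = 60.
Step 2: inner() uses global keyword, so inner() returns global num = 24.
Step 3: f() returns 24 + 60 = 84

The answer is 84.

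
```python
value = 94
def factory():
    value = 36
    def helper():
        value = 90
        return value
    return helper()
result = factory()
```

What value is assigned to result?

Step 1: Three scopes define value: global (94), factory (36), helper (90).
Step 2: helper() has its own local value = 90, which shadows both enclosing and global.
Step 3: result = 90 (local wins in LEGB)

The answer is 90.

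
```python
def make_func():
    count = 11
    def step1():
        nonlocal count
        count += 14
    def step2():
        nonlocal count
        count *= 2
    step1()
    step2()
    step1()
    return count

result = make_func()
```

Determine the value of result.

Step 1: count = 11.
Step 2: step1(): count = 11 + 14 = 25.
Step 3: step2(): count = 25 * 2 = 50.
Step 4: step1(): count = 50 + 14 = 64. result = 64

The answer is 64.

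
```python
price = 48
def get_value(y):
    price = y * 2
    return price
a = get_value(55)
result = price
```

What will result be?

Step 1: Global price = 48.
Step 2: get_value(55) creates local price = 55 * 2 = 110.
Step 3: Global price unchanged because no global keyword. result = 48

The answer is 48.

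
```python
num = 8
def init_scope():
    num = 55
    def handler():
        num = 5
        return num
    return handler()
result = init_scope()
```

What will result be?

Step 1: Three scopes define num: global (8), init_scope (55), handler (5).
Step 2: handler() has its own local num = 5, which shadows both enclosing and global.
Step 3: result = 5 (local wins in LEGB)

The answer is 5.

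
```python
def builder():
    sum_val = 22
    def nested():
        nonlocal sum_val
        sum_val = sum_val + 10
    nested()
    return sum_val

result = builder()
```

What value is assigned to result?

Step 1: builder() sets sum_val = 22.
Step 2: nested() uses nonlocal to modify sum_val in builder's scope: sum_val = 22 + 10 = 32.
Step 3: builder() returns the modified sum_val = 32

The answer is 32.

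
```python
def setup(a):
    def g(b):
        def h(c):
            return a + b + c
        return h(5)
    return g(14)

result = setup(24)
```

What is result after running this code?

Step 1: a = 24, b = 14, c = 5 across three nested scopes.
Step 2: h() accesses all three via LEGB rule.
Step 3: result = 24 + 14 + 5 = 43

The answer is 43.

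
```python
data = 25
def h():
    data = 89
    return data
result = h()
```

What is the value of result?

Step 1: Global data = 25.
Step 2: h() creates local data = 89, shadowing the global.
Step 3: Returns local data = 89. result = 89

The answer is 89.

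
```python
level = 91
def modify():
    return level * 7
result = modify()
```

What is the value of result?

Step 1: level = 91 is defined globally.
Step 2: modify() looks up level from global scope = 91, then computes 91 * 7 = 637.
Step 3: result = 637

The answer is 637.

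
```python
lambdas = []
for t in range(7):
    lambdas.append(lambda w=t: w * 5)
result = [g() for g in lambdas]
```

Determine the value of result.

Step 1: Default arg w=t captures t at each iteration.
Step 2: lambdas[k] has w defaulting to k, returns k * 5.
Step 3: result = [0, 5, 10, 15, 20, 25, 30]

The answer is [0, 5, 10, 15, 20, 25, 30].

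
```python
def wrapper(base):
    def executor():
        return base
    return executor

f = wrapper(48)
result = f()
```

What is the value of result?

Step 1: wrapper(48) creates closure capturing base = 48.
Step 2: f() returns the captured base = 48.
Step 3: result = 48

The answer is 48.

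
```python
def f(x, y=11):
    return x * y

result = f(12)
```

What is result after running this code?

Step 1: f(12) uses default y = 11.
Step 2: Returns 12 * 11 = 132.
Step 3: result = 132

The answer is 132.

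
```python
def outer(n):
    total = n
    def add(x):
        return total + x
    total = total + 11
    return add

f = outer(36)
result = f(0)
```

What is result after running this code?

Step 1: outer(36) sets total = 36, then total = 36 + 11 = 47.
Step 2: Closures capture by reference, so add sees total = 47.
Step 3: f(0) returns 47 + 0 = 47

The answer is 47.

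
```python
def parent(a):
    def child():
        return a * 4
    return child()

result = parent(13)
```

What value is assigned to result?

Step 1: parent(13) binds parameter a = 13.
Step 2: child() accesses a = 13 from enclosing scope.
Step 3: result = 13 * 4 = 52

The answer is 52.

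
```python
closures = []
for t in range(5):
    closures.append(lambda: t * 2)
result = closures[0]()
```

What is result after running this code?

Step 1: All lambdas reference the same variable t (late binding).
Step 2: After the loop, t = 4. Every lambda returns t * 2.
Step 3: closures[0]() = 4 * 2 = 8

The answer is 8.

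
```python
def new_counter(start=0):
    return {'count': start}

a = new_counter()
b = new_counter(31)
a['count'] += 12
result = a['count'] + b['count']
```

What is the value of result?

Step 1: new_counter() returns a new dict each call (immutable default 0).
Step 2: a = {'count': 0}, b = {'count': 31}.
Step 3: a['count'] += 12 = 12. result = 12 + 31 = 43

The answer is 43.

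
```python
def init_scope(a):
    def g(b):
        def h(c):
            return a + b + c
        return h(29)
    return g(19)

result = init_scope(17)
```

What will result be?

Step 1: a = 17, b = 19, c = 29 across three nested scopes.
Step 2: h() accesses all three via LEGB rule.
Step 3: result = 17 + 19 + 29 = 65

The answer is 65.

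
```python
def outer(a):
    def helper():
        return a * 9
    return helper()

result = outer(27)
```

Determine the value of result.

Step 1: outer(27) binds parameter a = 27.
Step 2: helper() accesses a = 27 from enclosing scope.
Step 3: result = 27 * 9 = 243

The answer is 243.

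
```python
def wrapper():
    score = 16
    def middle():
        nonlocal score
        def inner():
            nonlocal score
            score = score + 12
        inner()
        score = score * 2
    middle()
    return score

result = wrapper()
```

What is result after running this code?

Step 1: score = 16.
Step 2: inner() adds 12: score = 16 + 12 = 28.
Step 3: middle() doubles: score = 28 * 2 = 56.
Step 4: result = 56

The answer is 56.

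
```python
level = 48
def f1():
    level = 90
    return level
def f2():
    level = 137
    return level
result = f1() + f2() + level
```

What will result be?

Step 1: Each function shadows global level with its own local.
Step 2: f1() returns 90, f2() returns 137.
Step 3: Global level = 48 is unchanged. result = 90 + 137 + 48 = 275

The answer is 275.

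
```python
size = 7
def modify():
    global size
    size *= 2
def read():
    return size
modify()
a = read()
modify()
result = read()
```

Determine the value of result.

Step 1: size = 7.
Step 2: First modify(): size = 7 * 2 = 14.
Step 3: Second modify(): size = 14 * 2 = 28.
Step 4: read() returns 28

The answer is 28.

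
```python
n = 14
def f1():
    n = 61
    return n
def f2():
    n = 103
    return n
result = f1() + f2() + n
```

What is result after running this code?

Step 1: Each function shadows global n with its own local.
Step 2: f1() returns 61, f2() returns 103.
Step 3: Global n = 14 is unchanged. result = 61 + 103 + 14 = 178

The answer is 178.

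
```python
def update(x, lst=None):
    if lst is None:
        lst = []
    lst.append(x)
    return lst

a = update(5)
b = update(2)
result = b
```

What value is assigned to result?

Step 1: None default with guard creates a NEW list each call.
Step 2: a = [5] (fresh list). b = [2] (another fresh list).
Step 3: result = [2] (this is the fix for mutable default)

The answer is [2].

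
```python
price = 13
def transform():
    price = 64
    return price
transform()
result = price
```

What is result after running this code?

Step 1: price = 13 globally.
Step 2: transform() creates a LOCAL price = 64 (no global keyword!).
Step 3: The global price is unchanged. result = 13

The answer is 13.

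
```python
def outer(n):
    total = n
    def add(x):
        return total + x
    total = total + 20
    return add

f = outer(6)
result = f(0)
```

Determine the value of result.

Step 1: outer(6) sets total = 6, then total = 6 + 20 = 26.
Step 2: Closures capture by reference, so add sees total = 26.
Step 3: f(0) returns 26 + 0 = 26

The answer is 26.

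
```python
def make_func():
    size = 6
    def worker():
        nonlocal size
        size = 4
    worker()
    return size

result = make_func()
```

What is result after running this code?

Step 1: make_func() sets size = 6.
Step 2: worker() uses nonlocal to reassign size = 4.
Step 3: result = 4

The answer is 4.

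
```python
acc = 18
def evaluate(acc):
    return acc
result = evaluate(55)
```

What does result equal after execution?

Step 1: Global acc = 18.
Step 2: evaluate(55) takes parameter acc = 55, which shadows the global.
Step 3: result = 55

The answer is 55.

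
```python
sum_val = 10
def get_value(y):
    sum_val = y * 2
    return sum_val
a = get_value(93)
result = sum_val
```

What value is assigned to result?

Step 1: Global sum_val = 10.
Step 2: get_value(93) creates local sum_val = 93 * 2 = 186.
Step 3: Global sum_val unchanged because no global keyword. result = 10

The answer is 10.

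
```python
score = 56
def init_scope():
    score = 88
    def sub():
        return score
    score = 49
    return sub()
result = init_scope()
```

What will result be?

Step 1: init_scope() sets score = 88, then later score = 49.
Step 2: sub() is called after score is reassigned to 49. Closures capture variables by reference, not by value.
Step 3: result = 49

The answer is 49.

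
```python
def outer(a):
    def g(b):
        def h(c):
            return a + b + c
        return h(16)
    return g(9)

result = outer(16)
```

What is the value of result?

Step 1: a = 16, b = 9, c = 16 across three nested scopes.
Step 2: h() accesses all three via LEGB rule.
Step 3: result = 16 + 9 + 16 = 41

The answer is 41.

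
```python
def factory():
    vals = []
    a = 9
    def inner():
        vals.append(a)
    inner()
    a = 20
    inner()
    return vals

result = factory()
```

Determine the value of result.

Step 1: a = 9. inner() appends current a to vals.
Step 2: First inner(): appends 9. Then a = 20.
Step 3: Second inner(): appends 20 (closure sees updated a). result = [9, 20]

The answer is [9, 20].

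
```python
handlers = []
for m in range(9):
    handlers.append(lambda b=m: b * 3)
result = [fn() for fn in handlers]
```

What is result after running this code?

Step 1: Default arg b=m captures m at each iteration.
Step 2: handlers[k] has b defaulting to k, returns k * 3.
Step 3: result = [0, 3, 6, 9, 12, 15, 18, 21, 24]

The answer is [0, 3, 6, 9, 12, 15, 18, 21, 24].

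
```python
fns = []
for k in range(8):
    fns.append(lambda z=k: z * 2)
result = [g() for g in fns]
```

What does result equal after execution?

Step 1: Default arg z=k captures k at each iteration.
Step 2: fns[k] has z defaulting to k, returns k * 2.
Step 3: result = [0, 2, 4, 6, 8, 10, 12, 14]

The answer is [0, 2, 4, 6, 8, 10, 12, 14].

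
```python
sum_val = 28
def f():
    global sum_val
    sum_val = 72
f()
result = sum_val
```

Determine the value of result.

Step 1: sum_val = 28 globally.
Step 2: f() declares global sum_val and sets it to 72.
Step 3: After f(), global sum_val = 72. result = 72

The answer is 72.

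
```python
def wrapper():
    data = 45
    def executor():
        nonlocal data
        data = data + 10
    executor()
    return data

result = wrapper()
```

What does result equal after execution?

Step 1: wrapper() sets data = 45.
Step 2: executor() uses nonlocal to modify data in wrapper's scope: data = 45 + 10 = 55.
Step 3: wrapper() returns the modified data = 55

The answer is 55.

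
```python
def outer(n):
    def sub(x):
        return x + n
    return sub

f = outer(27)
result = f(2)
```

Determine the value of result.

Step 1: outer(27) creates a closure that captures n = 27.
Step 2: f(2) calls the closure with x = 2, returning 2 + 27 = 29.
Step 3: result = 29

The answer is 29.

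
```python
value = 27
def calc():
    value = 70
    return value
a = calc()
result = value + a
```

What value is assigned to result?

Step 1: Global value = 27. calc() returns local value = 70.
Step 2: a = 70. Global value still = 27.
Step 3: result = 27 + 70 = 97

The answer is 97.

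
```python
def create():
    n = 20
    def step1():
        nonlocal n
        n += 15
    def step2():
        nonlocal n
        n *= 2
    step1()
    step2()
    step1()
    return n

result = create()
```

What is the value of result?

Step 1: n = 20.
Step 2: step1(): n = 20 + 15 = 35.
Step 3: step2(): n = 35 * 2 = 70.
Step 4: step1(): n = 70 + 15 = 85. result = 85

The answer is 85.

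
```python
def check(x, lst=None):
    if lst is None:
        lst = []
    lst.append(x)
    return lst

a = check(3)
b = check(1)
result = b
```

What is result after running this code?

Step 1: None default with guard creates a NEW list each call.
Step 2: a = [3] (fresh list). b = [1] (another fresh list).
Step 3: result = [1] (this is the fix for mutable default)

The answer is [1].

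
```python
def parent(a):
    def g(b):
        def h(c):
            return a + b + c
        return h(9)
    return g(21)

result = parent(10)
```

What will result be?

Step 1: a = 10, b = 21, c = 9 across three nested scopes.
Step 2: h() accesses all three via LEGB rule.
Step 3: result = 10 + 21 + 9 = 40

The answer is 40.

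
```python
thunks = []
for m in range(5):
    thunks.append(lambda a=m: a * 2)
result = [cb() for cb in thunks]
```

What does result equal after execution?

Step 1: Default arg a=m captures m at each iteration.
Step 2: thunks[k] has a defaulting to k, returns k * 2.
Step 3: result = [0, 2, 4, 6, 8]

The answer is [0, 2, 4, 6, 8].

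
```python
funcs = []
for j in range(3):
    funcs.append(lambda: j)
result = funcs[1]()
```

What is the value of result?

Step 1: The loop creates 3 lambdas, all referencing the same variable j.
Step 2: After the loop, j = 2 (final value).
Step 3: funcs[1]() looks up j at call time and finds 2. This is the late binding gotcha. result = 2

The answer is 2.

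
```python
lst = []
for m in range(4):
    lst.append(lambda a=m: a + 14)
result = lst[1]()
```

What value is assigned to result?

Step 1: Default argument a=m captures m's value at definition time.
Step 2: lst[1] was defined when m = 1, so a defaults to 1.
Step 3: result = 1 + 14 = 15 (default arg fixes the late binding issue)

The answer is 15.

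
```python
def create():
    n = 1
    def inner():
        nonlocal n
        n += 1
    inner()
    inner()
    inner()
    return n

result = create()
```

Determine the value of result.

Step 1: n starts at 1.
Step 2: inner() is called 3 times, each adding 1.
Step 3: n = 1 + 1 * 3 = 4

The answer is 4.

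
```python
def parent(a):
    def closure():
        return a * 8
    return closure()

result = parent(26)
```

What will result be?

Step 1: parent(26) binds parameter a = 26.
Step 2: closure() accesses a = 26 from enclosing scope.
Step 3: result = 26 * 8 = 208

The answer is 208.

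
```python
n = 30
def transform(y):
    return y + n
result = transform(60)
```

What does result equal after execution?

Step 1: n = 30 is defined globally.
Step 2: transform(60) uses parameter y = 60 and looks up n from global scope = 30.
Step 3: result = 60 + 30 = 90

The answer is 90.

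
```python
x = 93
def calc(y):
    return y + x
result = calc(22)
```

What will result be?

Step 1: x = 93 is defined globally.
Step 2: calc(22) uses parameter y = 22 and looks up x from global scope = 93.
Step 3: result = 22 + 93 = 115

The answer is 115.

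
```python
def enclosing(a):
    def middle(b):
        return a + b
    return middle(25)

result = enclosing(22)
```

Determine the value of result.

Step 1: enclosing(22) passes a = 22.
Step 2: middle(25) has b = 25, reads a = 22 from enclosing.
Step 3: result = 22 + 25 = 47

The answer is 47.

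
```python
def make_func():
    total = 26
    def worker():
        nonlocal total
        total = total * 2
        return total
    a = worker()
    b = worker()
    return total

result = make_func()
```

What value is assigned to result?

Step 1: total starts at 26.
Step 2: First worker(): total = 26 * 2 = 52.
Step 3: Second worker(): total = 52 * 2 = 104.
Step 4: result = 104

The answer is 104.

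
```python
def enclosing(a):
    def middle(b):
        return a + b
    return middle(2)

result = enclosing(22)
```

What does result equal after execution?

Step 1: enclosing(22) passes a = 22.
Step 2: middle(2) has b = 2, reads a = 22 from enclosing.
Step 3: result = 22 + 2 = 24

The answer is 24.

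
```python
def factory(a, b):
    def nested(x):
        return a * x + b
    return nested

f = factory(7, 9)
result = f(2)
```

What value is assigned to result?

Step 1: factory(7, 9) captures a = 7, b = 9.
Step 2: f(2) computes 7 * 2 + 9 = 23.
Step 3: result = 23

The answer is 23.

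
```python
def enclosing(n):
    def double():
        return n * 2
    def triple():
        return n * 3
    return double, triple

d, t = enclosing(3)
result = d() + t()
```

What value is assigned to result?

Step 1: Both closures capture the same n = 3.
Step 2: d() = 3 * 2 = 6, t() = 3 * 3 = 9.
Step 3: result = 6 + 9 = 15

The answer is 15.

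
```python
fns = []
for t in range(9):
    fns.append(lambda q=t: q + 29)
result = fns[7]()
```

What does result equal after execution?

Step 1: Default argument q=t captures t's value at definition time.
Step 2: fns[7] was defined when t = 7, so q defaults to 7.
Step 3: result = 7 + 29 = 36 (default arg fixes the late binding issue)

The answer is 36.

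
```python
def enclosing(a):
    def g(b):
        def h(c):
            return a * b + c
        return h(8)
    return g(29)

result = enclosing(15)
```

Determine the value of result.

Step 1: a = 15, b = 29, c = 8.
Step 2: h() computes a * b + c = 15 * 29 + 8 = 443.
Step 3: result = 443

The answer is 443.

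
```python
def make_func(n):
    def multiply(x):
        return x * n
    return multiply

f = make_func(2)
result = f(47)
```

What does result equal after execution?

Step 1: make_func(2) returns multiply closure with n = 2.
Step 2: f(47) computes 47 * 2 = 94.
Step 3: result = 94

The answer is 94.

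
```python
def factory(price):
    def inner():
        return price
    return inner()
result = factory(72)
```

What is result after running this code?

Step 1: factory(72) binds parameter price = 72.
Step 2: inner() looks up price in enclosing scope and finds the parameter price = 72.
Step 3: result = 72

The answer is 72.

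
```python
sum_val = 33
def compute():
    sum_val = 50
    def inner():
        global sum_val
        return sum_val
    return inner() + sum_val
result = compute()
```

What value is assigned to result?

Step 1: Global sum_val = 33. compute() shadows with local sum_val = 50.
Step 2: inner() uses global keyword, so inner() returns global sum_val = 33.
Step 3: compute() returns 33 + 50 = 83

The answer is 83.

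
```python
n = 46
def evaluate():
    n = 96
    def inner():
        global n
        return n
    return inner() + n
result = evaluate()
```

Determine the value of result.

Step 1: Global n = 46. evaluate() shadows with local n = 96.
Step 2: inner() uses global keyword, so inner() returns global n = 46.
Step 3: evaluate() returns 46 + 96 = 142

The answer is 142.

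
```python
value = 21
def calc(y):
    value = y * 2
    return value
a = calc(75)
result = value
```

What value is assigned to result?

Step 1: Global value = 21.
Step 2: calc(75) creates local value = 75 * 2 = 150.
Step 3: Global value unchanged because no global keyword. result = 21

The answer is 21.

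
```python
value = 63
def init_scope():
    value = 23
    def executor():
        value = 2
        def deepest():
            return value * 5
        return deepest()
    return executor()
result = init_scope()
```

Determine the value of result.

Step 1: deepest() looks up value through LEGB: not local, finds value = 2 in enclosing executor().
Step 2: Returns 2 * 5 = 10.
Step 3: result = 10

The answer is 10.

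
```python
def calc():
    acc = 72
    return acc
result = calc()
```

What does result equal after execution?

Step 1: calc() defines acc = 72 in its local scope.
Step 2: return acc finds the local variable acc = 72.
Step 3: result = 72

The answer is 72.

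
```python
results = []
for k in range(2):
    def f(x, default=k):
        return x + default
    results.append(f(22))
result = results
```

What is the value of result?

Step 1: Default argument default=k is evaluated at function definition time.
Step 2: Each iteration creates f with default = current k value.
Step 3: f(22) returns 22 + default. results = [22, 23]

The answer is [22, 23].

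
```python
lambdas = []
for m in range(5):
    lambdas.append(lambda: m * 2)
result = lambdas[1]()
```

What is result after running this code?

Step 1: All lambdas reference the same variable m (late binding).
Step 2: After the loop, m = 4. Every lambda returns m * 2.
Step 3: lambdas[1]() = 4 * 2 = 8

The answer is 8.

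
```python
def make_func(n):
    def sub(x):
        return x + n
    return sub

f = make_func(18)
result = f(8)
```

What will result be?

Step 1: make_func(18) creates a closure that captures n = 18.
Step 2: f(8) calls the closure with x = 8, returning 8 + 18 = 26.
Step 3: result = 26

The answer is 26.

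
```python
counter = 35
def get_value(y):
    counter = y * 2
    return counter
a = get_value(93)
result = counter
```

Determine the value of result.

Step 1: Global counter = 35.
Step 2: get_value(93) creates local counter = 93 * 2 = 186.
Step 3: Global counter unchanged because no global keyword. result = 35

The answer is 35.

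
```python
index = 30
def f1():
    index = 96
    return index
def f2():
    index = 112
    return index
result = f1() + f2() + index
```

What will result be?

Step 1: Each function shadows global index with its own local.
Step 2: f1() returns 96, f2() returns 112.
Step 3: Global index = 30 is unchanged. result = 96 + 112 + 30 = 238

The answer is 238.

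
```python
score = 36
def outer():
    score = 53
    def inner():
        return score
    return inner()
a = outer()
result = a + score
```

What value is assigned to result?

Step 1: outer() has local score = 53. inner() reads from enclosing.
Step 2: outer() returns 53. Global score = 36 unchanged.
Step 3: result = 53 + 36 = 89

The answer is 89.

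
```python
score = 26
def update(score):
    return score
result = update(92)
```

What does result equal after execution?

Step 1: Global score = 26.
Step 2: update(92) takes parameter score = 92, which shadows the global.
Step 3: result = 92

The answer is 92.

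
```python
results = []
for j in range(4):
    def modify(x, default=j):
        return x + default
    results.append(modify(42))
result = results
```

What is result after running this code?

Step 1: Default argument default=j is evaluated at function definition time.
Step 2: Each iteration creates modify with default = current j value.
Step 3: modify(42) returns 42 + default. results = [42, 43, 44, 45]

The answer is [42, 43, 44, 45].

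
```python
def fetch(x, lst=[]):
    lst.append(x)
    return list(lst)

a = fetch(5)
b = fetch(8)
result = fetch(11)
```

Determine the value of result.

Step 1: Default list is shared. list() creates copies for return values.
Step 2: Internal list grows: [5] -> [5, 8] -> [5, 8, 11].
Step 3: result = [5, 8, 11]

The answer is [5, 8, 11].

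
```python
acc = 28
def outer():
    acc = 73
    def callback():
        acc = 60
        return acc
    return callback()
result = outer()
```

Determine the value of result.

Step 1: Three scopes define acc: global (28), outer (73), callback (60).
Step 2: callback() has its own local acc = 60, which shadows both enclosing and global.
Step 3: result = 60 (local wins in LEGB)

The answer is 60.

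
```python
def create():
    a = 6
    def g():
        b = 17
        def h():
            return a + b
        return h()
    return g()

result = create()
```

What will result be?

Step 1: create() defines a = 6. g() defines b = 17.
Step 2: h() accesses both from enclosing scopes: a = 6, b = 17.
Step 3: result = 6 + 17 = 23

The answer is 23.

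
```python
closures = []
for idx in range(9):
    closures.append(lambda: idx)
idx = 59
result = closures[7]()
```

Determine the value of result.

Step 1: Lambdas capture the variable idx by reference, not by value.
Step 2: After the loop, idx is reassigned to 59.
Step 3: closures[7]() looks up the current idx = 59. result = 59

The answer is 59.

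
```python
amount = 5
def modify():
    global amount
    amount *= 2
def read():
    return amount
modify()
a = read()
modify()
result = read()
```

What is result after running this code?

Step 1: amount = 5.
Step 2: First modify(): amount = 5 * 2 = 10.
Step 3: Second modify(): amount = 10 * 2 = 20.
Step 4: read() returns 20

The answer is 20.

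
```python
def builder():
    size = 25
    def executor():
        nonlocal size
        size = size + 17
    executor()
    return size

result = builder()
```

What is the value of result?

Step 1: builder() sets size = 25.
Step 2: executor() uses nonlocal to modify size in builder's scope: size = 25 + 17 = 42.
Step 3: builder() returns the modified size = 42

The answer is 42.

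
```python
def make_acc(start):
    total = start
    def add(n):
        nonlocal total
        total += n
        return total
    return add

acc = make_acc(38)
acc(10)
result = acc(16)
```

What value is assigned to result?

Step 1: make_acc(38) creates closure with total = 38.
Step 2: First acc(10): total = 38 + 10 = 48.
Step 3: Second acc(16): total = 48 + 16 = 64. result = 64

The answer is 64.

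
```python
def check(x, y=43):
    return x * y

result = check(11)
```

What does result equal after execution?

Step 1: check(11) uses default y = 43.
Step 2: Returns 11 * 43 = 473.
Step 3: result = 473

The answer is 473.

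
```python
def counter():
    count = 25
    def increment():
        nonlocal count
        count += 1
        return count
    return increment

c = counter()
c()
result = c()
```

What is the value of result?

Step 1: counter() creates closure with count = 25.
Step 2: Each c() call increments count via nonlocal. After 2 calls: 25 + 2 = 27.
Step 3: result = 27

The answer is 27.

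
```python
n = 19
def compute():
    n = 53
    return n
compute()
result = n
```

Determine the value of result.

Step 1: n = 19 globally.
Step 2: compute() creates a LOCAL n = 53 (no global keyword!).
Step 3: The global n is unchanged. result = 19

The answer is 19.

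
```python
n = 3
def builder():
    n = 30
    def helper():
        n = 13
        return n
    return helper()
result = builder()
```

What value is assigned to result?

Step 1: Three scopes define n: global (3), builder (30), helper (13).
Step 2: helper() has its own local n = 13, which shadows both enclosing and global.
Step 3: result = 13 (local wins in LEGB)

The answer is 13.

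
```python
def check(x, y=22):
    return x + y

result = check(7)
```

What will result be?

Step 1: check(7) uses default y = 22.
Step 2: Returns 7 + 22 = 29.
Step 3: result = 29

The answer is 29.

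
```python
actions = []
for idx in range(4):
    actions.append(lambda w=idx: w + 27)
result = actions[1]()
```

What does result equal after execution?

Step 1: Default argument w=idx captures idx's value at definition time.
Step 2: actions[1] was defined when idx = 1, so w defaults to 1.
Step 3: result = 1 + 27 = 28 (default arg fixes the late binding issue)

The answer is 28.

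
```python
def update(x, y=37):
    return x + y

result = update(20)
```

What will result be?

Step 1: update(20) uses default y = 37.
Step 2: Returns 20 + 37 = 57.
Step 3: result = 57

The answer is 57.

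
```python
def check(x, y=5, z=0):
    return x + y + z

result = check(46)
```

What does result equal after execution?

Step 1: check(46) uses defaults y = 5, z = 0.
Step 2: Returns 46 + 5 + 0 = 51.
Step 3: result = 51

The answer is 51.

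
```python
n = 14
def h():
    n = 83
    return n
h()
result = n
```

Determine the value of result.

Step 1: n = 14 globally.
Step 2: h() creates a LOCAL n = 83 (no global keyword!).
Step 3: The global n is unchanged. result = 14

The answer is 14.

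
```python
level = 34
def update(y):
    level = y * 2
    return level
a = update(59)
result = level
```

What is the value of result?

Step 1: Global level = 34.
Step 2: update(59) creates local level = 59 * 2 = 118.
Step 3: Global level unchanged because no global keyword. result = 34

The answer is 34.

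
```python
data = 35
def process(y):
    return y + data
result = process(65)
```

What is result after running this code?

Step 1: data = 35 is defined globally.
Step 2: process(65) uses parameter y = 65 and looks up data from global scope = 35.
Step 3: result = 65 + 35 = 100

The answer is 100.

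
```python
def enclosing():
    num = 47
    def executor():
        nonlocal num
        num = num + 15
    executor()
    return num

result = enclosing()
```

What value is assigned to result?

Step 1: enclosing() sets num = 47.
Step 2: executor() uses nonlocal to modify num in enclosing's scope: num = 47 + 15 = 62.
Step 3: enclosing() returns the modified num = 62

The answer is 62.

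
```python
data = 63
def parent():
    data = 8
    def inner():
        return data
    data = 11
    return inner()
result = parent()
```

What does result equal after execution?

Step 1: parent() sets data = 8, then later data = 11.
Step 2: inner() is called after data is reassigned to 11. Closures capture variables by reference, not by value.
Step 3: result = 11

The answer is 11.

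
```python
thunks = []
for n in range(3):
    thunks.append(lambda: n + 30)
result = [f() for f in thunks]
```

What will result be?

Step 1: All lambdas capture n by reference. After the loop, n = 2.
Step 2: Each call returns 2 + 30 = 32.
Step 3: result = [32, 32, 32]

The answer is [32, 32, 32].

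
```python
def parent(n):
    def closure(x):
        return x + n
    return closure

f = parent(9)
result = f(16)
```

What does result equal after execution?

Step 1: parent(9) creates a closure that captures n = 9.
Step 2: f(16) calls the closure with x = 16, returning 16 + 9 = 25.
Step 3: result = 25

The answer is 25.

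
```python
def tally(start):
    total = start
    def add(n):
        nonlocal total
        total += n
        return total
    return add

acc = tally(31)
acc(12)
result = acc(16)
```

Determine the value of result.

Step 1: tally(31) creates closure with total = 31.
Step 2: First acc(12): total = 31 + 12 = 43.
Step 3: Second acc(16): total = 43 + 16 = 59. result = 59

The answer is 59.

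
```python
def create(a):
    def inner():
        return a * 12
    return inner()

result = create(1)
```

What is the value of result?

Step 1: create(1) binds parameter a = 1.
Step 2: inner() accesses a = 1 from enclosing scope.
Step 3: result = 1 * 12 = 12

The answer is 12.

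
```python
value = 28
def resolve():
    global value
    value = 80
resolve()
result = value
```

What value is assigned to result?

Step 1: value = 28 globally.
Step 2: resolve() declares global value and sets it to 80.
Step 3: After resolve(), global value = 80. result = 80

The answer is 80.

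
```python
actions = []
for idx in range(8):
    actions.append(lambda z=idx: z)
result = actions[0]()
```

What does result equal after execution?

Step 1: Default argument z=idx captures idx's value at each iteration.
Step 2: actions[0] captured z = 0 when idx was 0.
Step 3: result = 0

The answer is 0.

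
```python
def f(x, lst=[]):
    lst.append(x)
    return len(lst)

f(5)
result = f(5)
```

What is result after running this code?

Step 1: Mutable default list persists between calls.
Step 2: First call: lst = [5], len = 1. Second call: lst = [5, 5], len = 2.
Step 3: result = 2

The answer is 2.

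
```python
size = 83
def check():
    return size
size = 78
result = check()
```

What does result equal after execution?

Step 1: size is first set to 83, then reassigned to 78.
Step 2: check() is called after the reassignment, so it looks up the current global size = 78.
Step 3: result = 78

The answer is 78.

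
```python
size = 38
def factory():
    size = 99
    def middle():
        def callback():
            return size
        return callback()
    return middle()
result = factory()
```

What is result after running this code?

Step 1: factory() defines size = 99. middle() and callback() have no local size.
Step 2: callback() checks local (none), enclosing middle() (none), enclosing factory() and finds size = 99.
Step 3: result = 99

The answer is 99.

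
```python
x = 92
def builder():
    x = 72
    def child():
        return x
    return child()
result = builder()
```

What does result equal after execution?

Step 1: x = 92 globally, but builder() defines x = 72 locally.
Step 2: child() looks up x. Not in local scope, so checks enclosing scope (builder) and finds x = 72.
Step 3: result = 72

The answer is 72.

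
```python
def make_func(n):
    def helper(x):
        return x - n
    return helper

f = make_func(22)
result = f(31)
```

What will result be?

Step 1: make_func(22) creates a closure capturing n = 22.
Step 2: f(31) computes 31 - 22 = 9.
Step 3: result = 9

The answer is 9.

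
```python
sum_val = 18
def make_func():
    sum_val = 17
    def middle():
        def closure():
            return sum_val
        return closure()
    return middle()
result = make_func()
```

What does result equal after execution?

Step 1: make_func() defines sum_val = 17. middle() and closure() have no local sum_val.
Step 2: closure() checks local (none), enclosing middle() (none), enclosing make_func() and finds sum_val = 17.
Step 3: result = 17

The answer is 17.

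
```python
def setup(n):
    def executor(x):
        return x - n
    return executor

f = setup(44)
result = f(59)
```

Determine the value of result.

Step 1: setup(44) creates a closure capturing n = 44.
Step 2: f(59) computes 59 - 44 = 15.
Step 3: result = 15

The answer is 15.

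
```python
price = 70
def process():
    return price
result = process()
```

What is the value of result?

Step 1: price = 70 is defined in the global scope.
Step 2: process() looks up price. No local price exists, so Python checks the global scope via LEGB rule and finds price = 70.
Step 3: result = 70

The answer is 70.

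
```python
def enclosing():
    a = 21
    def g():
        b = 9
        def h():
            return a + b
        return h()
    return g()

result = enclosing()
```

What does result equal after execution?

Step 1: enclosing() defines a = 21. g() defines b = 9.
Step 2: h() accesses both from enclosing scopes: a = 21, b = 9.
Step 3: result = 21 + 9 = 30

The answer is 30.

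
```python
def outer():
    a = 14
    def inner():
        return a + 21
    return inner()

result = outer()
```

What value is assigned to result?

Step 1: outer() defines a = 14.
Step 2: inner() reads a = 14 from enclosing scope, returns 14 + 21 = 35.
Step 3: result = 35

The answer is 35.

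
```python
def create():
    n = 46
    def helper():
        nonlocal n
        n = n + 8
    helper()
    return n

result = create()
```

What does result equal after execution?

Step 1: create() sets n = 46.
Step 2: helper() uses nonlocal to modify n in create's scope: n = 46 + 8 = 54.
Step 3: create() returns the modified n = 54

The answer is 54.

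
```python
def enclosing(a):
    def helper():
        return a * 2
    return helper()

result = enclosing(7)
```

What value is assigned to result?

Step 1: enclosing(7) binds parameter a = 7.
Step 2: helper() accesses a = 7 from enclosing scope.
Step 3: result = 7 * 2 = 14

The answer is 14.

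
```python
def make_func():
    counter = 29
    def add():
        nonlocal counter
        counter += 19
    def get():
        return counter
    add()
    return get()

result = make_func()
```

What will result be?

Step 1: counter = 29. add() modifies it via nonlocal, get() reads it.
Step 2: add() makes counter = 29 + 19 = 48.
Step 3: get() returns 48. result = 48

The answer is 48.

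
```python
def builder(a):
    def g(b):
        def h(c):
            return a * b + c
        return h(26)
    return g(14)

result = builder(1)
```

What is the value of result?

Step 1: a = 1, b = 14, c = 26.
Step 2: h() computes a * b + c = 1 * 14 + 26 = 40.
Step 3: result = 40

The answer is 40.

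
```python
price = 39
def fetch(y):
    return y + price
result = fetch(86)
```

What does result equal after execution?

Step 1: price = 39 is defined globally.
Step 2: fetch(86) uses parameter y = 86 and looks up price from global scope = 39.
Step 3: result = 86 + 39 = 125

The answer is 125.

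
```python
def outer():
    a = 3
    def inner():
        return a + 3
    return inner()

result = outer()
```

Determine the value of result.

Step 1: outer() defines a = 3.
Step 2: inner() reads a = 3 from enclosing scope, returns 3 + 3 = 6.
Step 3: result = 6

The answer is 6.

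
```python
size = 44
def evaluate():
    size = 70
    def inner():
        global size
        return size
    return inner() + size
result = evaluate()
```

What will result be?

Step 1: Global size = 44. evaluate() shadows with local size = 70.
Step 2: inner() uses global keyword, so inner() returns global size = 44.
Step 3: evaluate() returns 44 + 70 = 114

The answer is 114.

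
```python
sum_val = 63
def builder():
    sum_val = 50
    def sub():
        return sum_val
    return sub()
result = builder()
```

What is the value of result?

Step 1: sum_val = 63 globally, but builder() defines sum_val = 50 locally.
Step 2: sub() looks up sum_val. Not in local scope, so checks enclosing scope (builder) and finds sum_val = 50.
Step 3: result = 50

The answer is 50.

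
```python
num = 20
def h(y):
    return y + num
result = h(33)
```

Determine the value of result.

Step 1: num = 20 is defined globally.
Step 2: h(33) uses parameter y = 33 and looks up num from global scope = 20.
Step 3: result = 33 + 20 = 53

The answer is 53.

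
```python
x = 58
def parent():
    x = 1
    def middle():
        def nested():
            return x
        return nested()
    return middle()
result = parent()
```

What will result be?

Step 1: parent() defines x = 1. middle() and nested() have no local x.
Step 2: nested() checks local (none), enclosing middle() (none), enclosing parent() and finds x = 1.
Step 3: result = 1

The answer is 1.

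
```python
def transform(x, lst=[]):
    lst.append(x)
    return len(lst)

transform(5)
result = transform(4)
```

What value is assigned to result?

Step 1: Mutable default list persists between calls.
Step 2: First call: lst = [5], len = 1. Second call: lst = [5, 4], len = 2.
Step 3: result = 2

The answer is 2.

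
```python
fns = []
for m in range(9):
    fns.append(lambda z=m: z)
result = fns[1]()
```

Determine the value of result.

Step 1: Default argument z=m captures m's value at each iteration.
Step 2: fns[1] captured z = 1 when m was 1.
Step 3: result = 1

The answer is 1.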